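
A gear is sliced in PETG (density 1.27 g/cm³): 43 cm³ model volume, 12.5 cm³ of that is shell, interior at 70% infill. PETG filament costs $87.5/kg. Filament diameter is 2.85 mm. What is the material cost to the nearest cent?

Infill region = 43 − 12.5 = 30.5 cm³.
Infill deposited = 0.70 × 30.5, so 21.35 cm³.
Total printed volume: 12.5 + 21.35 → 33.85 cm³.
Mass: 33.85 × 1.27 → 42.9895 g.
At $87.5/kg: 42.9895/1000 × 87.5 = $3.76.

$3.76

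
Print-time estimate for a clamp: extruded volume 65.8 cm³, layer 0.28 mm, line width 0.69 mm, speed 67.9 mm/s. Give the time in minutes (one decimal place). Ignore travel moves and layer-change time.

Line area: 0.28 × 0.69 → 0.1932 mm².
Toolpath length = 65.8 cm³ / 0.1932 mm² = 65800 / 0.1932 = 340579.7 mm.
Extrusion time = 340579.7 / 67.9, so 5015.9 s.
5015.9 s = 83.6 minutes.

83.6 minutes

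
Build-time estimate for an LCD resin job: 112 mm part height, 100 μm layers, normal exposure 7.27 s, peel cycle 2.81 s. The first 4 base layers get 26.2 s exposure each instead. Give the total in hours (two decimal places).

Number of layers: 112 / 0.1 → 1120 (rounded up).
Bottom layers = 4 × (26.2 + 2.81) = 116.04 s.
Regular layers: 1116 × (7.27 + 2.81) → 11249.28 s.
Sum: 116.04 + 11249.28 = 11365.32 s → 3.16 hours.

3.16 hours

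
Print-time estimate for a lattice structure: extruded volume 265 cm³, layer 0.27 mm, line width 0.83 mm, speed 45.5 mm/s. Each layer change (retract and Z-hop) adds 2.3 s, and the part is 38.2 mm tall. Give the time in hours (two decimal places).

7.31 hours

Extrusion cross-section = 0.27 × 0.83, so 0.2241 mm².
Path length: 265000 mm³ / 0.2241 mm² → 1182507.8 mm.
Time extruding = 1182507.8 / 45.5, so 25989.2 s.
Number of layers: 38.2 / 0.27 → 142 (rounded up).
Non-print overhead = 142 × 2.3, so 326.6 s.
Altogether 25989.2 + 326.6 = 26315.8 s, i.e. 7.31 hours.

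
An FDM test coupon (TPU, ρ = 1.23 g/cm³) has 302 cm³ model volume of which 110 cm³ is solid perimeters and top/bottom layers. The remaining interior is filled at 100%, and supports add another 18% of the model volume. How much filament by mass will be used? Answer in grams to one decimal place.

Infill region = 302 − 110, so 192 cm³.
Deposited infill = 1.00 × 192, so 192 cm³.
Support: 0.18 × 302 → 54.36 cm³.
Total printed volume: 110 + 192 + 54.36 → 356.36 cm³.
Mass: 356.36 × 1.23 → 438.3228 g.

438.3 g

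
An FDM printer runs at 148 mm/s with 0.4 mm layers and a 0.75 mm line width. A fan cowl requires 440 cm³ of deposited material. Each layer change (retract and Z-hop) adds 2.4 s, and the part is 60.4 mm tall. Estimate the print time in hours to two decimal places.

2.85 hours

Bead cross-section = 0.4 × 0.75, so 0.3 mm².
Total extruded path = 440000/0.3 = 1466666.7 mm.
Time extruding = 1466666.7 / 148 = 9909.9 s.
Layer count = ceil(60.4 / 0.4) = 151.
Layer-change overhead = 151 × 2.4, so 362.4 s.
Altogether 9909.9 + 362.4 = 10272.3 s, i.e. 2.85 hours.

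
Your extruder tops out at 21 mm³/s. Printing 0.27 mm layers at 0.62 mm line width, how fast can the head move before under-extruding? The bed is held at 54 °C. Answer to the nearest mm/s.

125 mm/s

Bead cross-section = 0.27 × 0.62 = 0.1674 mm².
Max speed = 21 / 0.1674 = 125.45 ≈ 125 mm/s.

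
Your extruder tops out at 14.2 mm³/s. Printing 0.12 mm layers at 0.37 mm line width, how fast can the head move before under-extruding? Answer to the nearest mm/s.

A: 0.12 × 0.37 → 0.0444 mm².
v_max = Q/A = 14.2/0.0444 = 319.82 mm/s → 320 mm/s.

320 mm/s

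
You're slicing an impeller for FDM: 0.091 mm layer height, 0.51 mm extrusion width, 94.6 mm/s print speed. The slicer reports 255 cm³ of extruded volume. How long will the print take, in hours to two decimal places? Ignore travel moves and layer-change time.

Extrusion cross-section = 0.091 × 0.51 = 0.04641 mm².
Path length: 255000 mm³ / 0.04641 mm² → 5494505.5 mm.
Time extruding = 5494505.5 / 94.6 = 58081.5 s.
58081.5 s = 16.13 hours.

16.13 hours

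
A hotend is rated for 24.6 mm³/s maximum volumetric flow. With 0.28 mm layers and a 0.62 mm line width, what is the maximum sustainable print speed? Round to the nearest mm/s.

142 mm/s

A = 0.28 × 0.62 = 0.1736 mm².
v_max = Q/A = 24.6/0.1736 = 141.71 mm/s → 142 mm/s.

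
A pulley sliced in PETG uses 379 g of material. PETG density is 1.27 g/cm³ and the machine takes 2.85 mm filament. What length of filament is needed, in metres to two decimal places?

46.78 m

Extruded volume: 379/1.27 = 298.4252 cm³ (298425.2 mm³).
Cross-section of 2.85 mm filament: π·(2.85/2)² = 6.3794 mm².
Length = 298425.2 / 6.3794 = 46779.51 mm = 46.78 m.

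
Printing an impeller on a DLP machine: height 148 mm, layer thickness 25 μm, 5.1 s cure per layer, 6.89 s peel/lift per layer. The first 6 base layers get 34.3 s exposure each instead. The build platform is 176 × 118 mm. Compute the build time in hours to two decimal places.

19.77 hours

Number of layers: 148 / 0.025 → 5920 (rounded up).
Base layers = 6 × (34.3 + 6.89) = 247.14 s.
Normal layers = 5914 × (5.1 + 6.89) = 70908.86 s.
Total = 247.14 + 70908.86 = 71156 s = 19.77 hours.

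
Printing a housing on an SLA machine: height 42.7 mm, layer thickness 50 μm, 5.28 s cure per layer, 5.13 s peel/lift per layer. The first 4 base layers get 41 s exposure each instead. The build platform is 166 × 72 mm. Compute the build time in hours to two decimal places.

Layer count = ceil(42.7 / 0.05) = 854.
Base layers = 4 × (41 + 5.13) = 184.52 s.
Regular layers: 850 × (5.28 + 5.13) → 8848.5 s.
Total = 184.52 + 8848.5 = 9033.02 s = 2.51 hours.

2.51 hours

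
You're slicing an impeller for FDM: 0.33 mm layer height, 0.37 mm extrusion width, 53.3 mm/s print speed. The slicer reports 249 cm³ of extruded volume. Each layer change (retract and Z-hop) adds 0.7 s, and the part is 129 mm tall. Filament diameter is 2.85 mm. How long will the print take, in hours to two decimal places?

10.70 hours

Line area = 0.33 × 0.37 = 0.1221 mm².
Total extruded path = 249000/0.1221 = 2039312 mm.
Print-move time: 2039312 / 53.3 → 38261 s.
Layers = ⌈129/0.33⌉ = 391.
Layer-change overhead = 391 × 0.7, so 273.7 s.
Total = 38261 + 273.7 = 38534.7 s = 10.70 hours.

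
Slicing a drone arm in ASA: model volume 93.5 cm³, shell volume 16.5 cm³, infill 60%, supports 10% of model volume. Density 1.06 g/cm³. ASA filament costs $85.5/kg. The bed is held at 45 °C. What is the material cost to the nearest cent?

$6.53

Infill region = 93.5 − 16.5 = 77 cm³.
Deposited infill: 0.60 × 77 → 46.2 cm³.
Support = 0.10 × 93.5, so 9.35 cm³.
Deposited volume = 16.5 + 46.2 + 9.35, so 72.05 cm³.
Mass: 72.05 × 1.06 → 76.373 g.
At $85.5/kg: 76.373/1000 × 85.5 = $6.53.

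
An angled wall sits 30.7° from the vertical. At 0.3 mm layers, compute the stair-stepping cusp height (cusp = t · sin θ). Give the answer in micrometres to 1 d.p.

153.2 μm

h_c = t·sin θ = 0.3 × 0.5105 = 0.15315 mm (153.2 μm).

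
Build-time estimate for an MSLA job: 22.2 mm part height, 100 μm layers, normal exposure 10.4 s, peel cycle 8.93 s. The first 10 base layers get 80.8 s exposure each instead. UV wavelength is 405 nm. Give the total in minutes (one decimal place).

Layer count = ceil(22.2 / 0.1) = 222.
Base layers: 10 × (80.8 + 8.93) → 897.3 s.
Remaining layers: 212 × (10.4 + 8.93) → 4097.96 s.
Sum: 897.3 + 4097.96 = 4995.26 s → 83.3 minutes.

83.3 minutes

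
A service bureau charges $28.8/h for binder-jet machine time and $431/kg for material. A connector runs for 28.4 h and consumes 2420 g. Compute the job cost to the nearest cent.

$1860.94

Time charge = 28.8 × 28.4 = $817.92.
Feedstock cost: 431 × 2420/1000 → $1043.02.
Job cost: 817.92 + 1043.02 = $1860.94.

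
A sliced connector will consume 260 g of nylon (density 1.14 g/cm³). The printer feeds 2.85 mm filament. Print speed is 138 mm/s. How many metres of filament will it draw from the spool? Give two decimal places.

Extruded volume: 260/1.14 = 228.0702 cm³ (228070.2 mm³).
A = π r² = π × 1.425² = 6.3794 mm².
L = V/A = 228070.2/6.3794 = 35751.04 mm → 35.75 m.

35.75 m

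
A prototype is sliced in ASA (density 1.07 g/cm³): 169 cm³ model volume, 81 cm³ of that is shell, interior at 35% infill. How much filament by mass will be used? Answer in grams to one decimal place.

119.6 g

Volume inside the shell = 169 − 81, so 88 cm³.
Deposited infill: 0.35 × 88 → 30.8 cm³.
Total extruded = 81 + 30.8, so 111.8 cm³.
Mass = 111.8 × 1.07 = 119.626 g.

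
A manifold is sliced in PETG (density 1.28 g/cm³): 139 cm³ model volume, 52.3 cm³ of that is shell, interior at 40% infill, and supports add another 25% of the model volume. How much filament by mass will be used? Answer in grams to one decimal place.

Infill region = 139 − 52.3, so 86.7 cm³.
Infill deposited = 0.40 × 86.7, so 34.68 cm³.
Support: 0.25 × 139 → 34.75 cm³.
Deposited volume = 52.3 + 34.68 + 34.75 = 121.73 cm³.
Mass = 121.73 × 1.28 = 155.8144 g.

155.8 g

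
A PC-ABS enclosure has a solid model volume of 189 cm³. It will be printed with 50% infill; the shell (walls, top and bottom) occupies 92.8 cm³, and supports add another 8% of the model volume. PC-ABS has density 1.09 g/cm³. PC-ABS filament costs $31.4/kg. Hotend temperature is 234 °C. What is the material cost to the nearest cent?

$5.34

Interior volume: 189 − 92.8 → 96.2 cm³.
Infill volume = 0.50 × 96.2 = 48.1 cm³.
Support = 0.08 × 189 = 15.12 cm³.
Deposited volume = 92.8 + 48.1 + 15.12 = 156.02 cm³.
Mass = 156.02 × 1.09, so 170.0618 g.
Cost = 170.0618 g / 1000 × $31.4/kg = $5.34.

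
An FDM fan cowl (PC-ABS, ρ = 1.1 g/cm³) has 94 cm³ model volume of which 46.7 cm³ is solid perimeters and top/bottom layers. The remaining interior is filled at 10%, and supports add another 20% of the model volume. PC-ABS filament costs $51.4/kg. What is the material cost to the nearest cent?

Interior volume = 94 − 46.7, so 47.3 cm³.
Deposited infill = 0.10 × 47.3 = 4.73 cm³.
Support = 0.20 × 94 = 18.8 cm³.
Total printed volume = 46.7 + 4.73 + 18.8, so 70.23 cm³.
Mass = 70.23 × 1.1 = 77.253 g.
Cost = 77.253 g / 1000 × $51.4/kg = $3.97.

$3.97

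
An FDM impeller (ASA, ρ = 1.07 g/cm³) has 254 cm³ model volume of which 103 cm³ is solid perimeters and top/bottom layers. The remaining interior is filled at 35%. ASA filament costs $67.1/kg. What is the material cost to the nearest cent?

$11.19

Infill region: 254 − 103 → 151 cm³.
Deposited infill: 0.35 × 151 → 52.85 cm³.
Total extruded: 103 + 52.85 → 155.85 cm³.
Mass: 155.85 × 1.07 → 166.7595 g.
Cost = 166.7595 g / 1000 × $67.1/kg = $11.19.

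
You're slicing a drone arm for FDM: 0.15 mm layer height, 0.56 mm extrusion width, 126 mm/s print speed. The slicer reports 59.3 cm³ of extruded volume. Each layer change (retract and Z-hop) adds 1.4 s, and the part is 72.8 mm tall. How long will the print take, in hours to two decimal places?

Bead cross-section = 0.15 × 0.56, so 0.084 mm².
Toolpath length = 59.3 cm³ / 0.084 mm² = 59300 / 0.084 = 705952.4 mm.
Extrusion time = 705952.4 / 126, so 5602.8 s.
Layers = ⌈72.8/0.15⌉ = 486.
Z-hop total = 486 × 1.4, so 680.4 s.
Altogether 5602.8 + 680.4 = 6283.2 s, i.e. 1.75 hours.

1.75 hours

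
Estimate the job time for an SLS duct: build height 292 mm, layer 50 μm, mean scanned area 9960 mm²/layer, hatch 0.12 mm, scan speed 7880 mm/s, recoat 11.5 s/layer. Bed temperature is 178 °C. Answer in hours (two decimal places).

Layers = ⌈292/0.05⌉ = 5840.
Scan path per layer = 9960 / 0.12, so 83000 mm.
Laser time per layer = 83000 / 7880, so 10.533 s.
Layer cycle = 10.533 + 11.5 = 22.033 s.
5840 layers × 22.033 s/layer = 128672.72 s, i.e. 35.74 hours.

35.74 hours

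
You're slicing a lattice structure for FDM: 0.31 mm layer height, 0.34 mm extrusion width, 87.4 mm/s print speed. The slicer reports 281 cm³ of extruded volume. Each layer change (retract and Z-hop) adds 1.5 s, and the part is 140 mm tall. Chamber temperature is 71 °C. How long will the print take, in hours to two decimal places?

8.66 hours

Bead cross-section: 0.31 × 0.34 → 0.1054 mm².
Toolpath length = 281 cm³ / 0.1054 mm² = 281000 / 0.1054 = 2666034.2 mm.
Print-move time: 2666034.2 / 87.4 → 30503.8 s.
Number of layers: 140 / 0.31 → 452 (rounded up).
Z-hop total = 452 × 1.5, so 678 s.
Total = 30503.8 + 678 = 31181.8 s = 8.66 hours.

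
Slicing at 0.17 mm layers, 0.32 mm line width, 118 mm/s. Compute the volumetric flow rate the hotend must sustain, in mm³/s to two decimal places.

6.42

Extrusion cross-section = 0.17 × 0.32, so 0.0544 mm².
Q = v·A = 118 × 0.0544 = 6.42 mm³/s.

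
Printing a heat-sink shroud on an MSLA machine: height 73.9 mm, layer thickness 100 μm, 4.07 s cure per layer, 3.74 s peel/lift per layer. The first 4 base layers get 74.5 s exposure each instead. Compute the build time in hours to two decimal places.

1.68 hours

Layer count = ceil(73.9 / 0.1) = 739.
Burn-in layers = 4 × (74.5 + 3.74), so 312.96 s.
Remaining layers = 735 × (4.07 + 3.74) = 5740.35 s.
Sum: 312.96 + 5740.35 = 6053.31 s → 1.68 hours.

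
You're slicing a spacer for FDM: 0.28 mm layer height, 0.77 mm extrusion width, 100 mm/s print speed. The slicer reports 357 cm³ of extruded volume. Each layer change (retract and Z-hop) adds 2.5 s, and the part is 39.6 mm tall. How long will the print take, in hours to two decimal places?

4.70 hours

Extrusion cross-section = 0.28 × 0.77, so 0.2156 mm².
Path length: 357000 mm³ / 0.2156 mm² → 1655844.2 mm.
Extrusion time = 1655844.2 / 100 = 16558.4 s.
Layers = ⌈39.6/0.28⌉ = 142.
Layer-change overhead = 142 × 2.5 = 355 s.
Total = 16558.4 + 355 = 16913.4 s = 4.70 hours.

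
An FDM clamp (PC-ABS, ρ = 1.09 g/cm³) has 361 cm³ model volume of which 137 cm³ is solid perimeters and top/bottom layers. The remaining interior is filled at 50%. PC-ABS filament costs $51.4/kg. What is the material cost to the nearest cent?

Interior volume: 361 − 137 → 224 cm³.
Infill volume = 0.50 × 224, so 112 cm³.
Total extruded: 137 + 112 → 249 cm³.
Mass = 249 × 1.09 = 271.41 g.
Cost = 271.41 g / 1000 × $51.4/kg = $13.95.

$13.95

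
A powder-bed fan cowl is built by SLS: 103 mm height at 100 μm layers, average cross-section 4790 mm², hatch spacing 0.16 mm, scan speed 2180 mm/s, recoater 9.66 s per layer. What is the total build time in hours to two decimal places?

6.69 hours

Layer count = ceil(103 / 0.1) = 1030.
Per-layer scan distance = 4790 / 0.16 = 29937.5 mm.
Per-layer scan time = 29937.5 / 2180 = 13.7328 s.
Layer cycle = 13.7328 + 9.66, so 23.3928 s.
1030 layers × 23.3928 s/layer = 24094.584 s, i.e. 6.69 hours.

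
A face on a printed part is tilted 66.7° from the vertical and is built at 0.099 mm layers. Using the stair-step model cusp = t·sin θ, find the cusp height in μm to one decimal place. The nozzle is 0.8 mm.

90.9 μm

Cusp = layer height × sin(66.7°) = 0.099 × 0.9184 = 0.090922 mm = 90.9 μm.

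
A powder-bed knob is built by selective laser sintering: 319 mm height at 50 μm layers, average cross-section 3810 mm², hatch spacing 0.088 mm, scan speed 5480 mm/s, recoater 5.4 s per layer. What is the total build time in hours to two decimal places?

Number of layers: 319 / 0.05 → 6380 (rounded up).
Scan path per layer: 3810 / 0.088 → 43295.5 mm.
Per-layer scan time = 43295.5 / 5480, so 7.9006 s.
Time per layer: 7.9006 + 5.4 → 13.3006 s.
Build time = 6380 × 13.3006 = 84857.828 s = 23.57 hours.

23.57 hours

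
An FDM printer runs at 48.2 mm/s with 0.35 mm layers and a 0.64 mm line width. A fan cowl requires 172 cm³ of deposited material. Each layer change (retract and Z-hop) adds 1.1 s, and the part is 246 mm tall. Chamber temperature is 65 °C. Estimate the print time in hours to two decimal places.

4.64 hours

Extrusion cross-section = 0.35 × 0.64, so 0.224 mm².
Total extruded path = 172000/0.224 = 767857.1 mm.
Print-move time = 767857.1 / 48.2, so 15930.6 s.
Layer count = ceil(246 / 0.35) = 703.
Z-hop total = 703 × 1.1, so 773.3 s.
Total = 15930.6 + 773.3 = 16703.9 s = 4.64 hours.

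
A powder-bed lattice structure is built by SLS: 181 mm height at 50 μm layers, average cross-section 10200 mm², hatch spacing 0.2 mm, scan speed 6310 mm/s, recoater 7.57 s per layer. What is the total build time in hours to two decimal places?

15.74 hours

Layers = ⌈181/0.05⌉ = 3620.
Scan path per layer = 10200 / 0.2, so 51000 mm.
Scan time per layer = 51000 / 6310 = 8.0824 s.
Per-layer time = 8.0824 + 7.57 = 15.6524 s.
Total: 3620 × 15.6524 s = 56661.688 s → 15.74 hours.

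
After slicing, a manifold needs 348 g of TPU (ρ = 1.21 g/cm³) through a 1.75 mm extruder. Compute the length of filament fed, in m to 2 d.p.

119.57 m

Extruded volume: 348/1.21 = 287.6033 cm³ (287603.3 mm³).
Cross-section of 1.75 mm filament: π·(1.75/2)² = 2.4053 mm².
L = V/A = 287603.3/2.4053 = 119570.66 mm → 119.57 m.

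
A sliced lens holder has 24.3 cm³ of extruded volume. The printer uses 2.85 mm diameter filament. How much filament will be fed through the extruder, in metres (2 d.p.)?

3.81 m

Cross-section of 2.85 mm filament: π·(2.85/2)² = 6.3794 mm².
L = 24300 mm³ / 6.3794 mm² = 3809.14 mm, i.e. 3.81 m.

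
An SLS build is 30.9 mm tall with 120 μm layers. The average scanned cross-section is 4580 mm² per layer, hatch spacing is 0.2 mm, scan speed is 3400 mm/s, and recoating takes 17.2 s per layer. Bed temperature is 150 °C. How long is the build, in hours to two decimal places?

1.72 hours

Layers = ⌈30.9/0.12⌉ = 258.
Hatch length per layer = 4580 / 0.2 = 22900 mm.
Laser time per layer = 22900 / 3400, so 6.7353 s.
Layer cycle: 6.7353 + 17.2 → 23.9353 s.
Total: 258 × 23.9353 s = 6175.3074 s → 1.72 hours.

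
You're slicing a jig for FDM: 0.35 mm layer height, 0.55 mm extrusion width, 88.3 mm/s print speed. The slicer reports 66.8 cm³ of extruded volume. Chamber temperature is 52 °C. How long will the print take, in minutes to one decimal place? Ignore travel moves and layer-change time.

65.5 minutes

Bead cross-section = 0.35 × 0.55 = 0.1925 mm².
Toolpath length = 66.8 cm³ / 0.1925 mm² = 66800 / 0.1925 = 347013 mm.
Extrusion time = 347013 / 88.3 = 3929.9 s.
Converting: 3929.9 s = 65.5 minutes.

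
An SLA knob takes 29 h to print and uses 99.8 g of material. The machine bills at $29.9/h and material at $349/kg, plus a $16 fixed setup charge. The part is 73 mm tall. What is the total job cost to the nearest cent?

Machine cost: 29.9 × 29 → $867.10.
Feedstock cost = 349 × 99.8/1000, so $34.8302.
Total = 867.10 + 34.8302 + 16 = 917.9302 ≈ $917.93.

$917.93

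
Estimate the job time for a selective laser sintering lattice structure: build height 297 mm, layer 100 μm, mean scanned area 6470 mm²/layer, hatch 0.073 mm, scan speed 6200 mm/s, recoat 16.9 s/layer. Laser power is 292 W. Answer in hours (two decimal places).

25.74 hours

Number of layers: 297 / 0.1 → 2970 (rounded up).
Scan path per layer: 6470 / 0.073 → 88630.1 mm.
Scan time per layer: 88630.1 / 6200 → 14.2952 s.
Per-layer time: 14.2952 + 16.9 → 31.1952 s.
2970 layers × 31.1952 s/layer = 92649.744 s, i.e. 25.74 hours.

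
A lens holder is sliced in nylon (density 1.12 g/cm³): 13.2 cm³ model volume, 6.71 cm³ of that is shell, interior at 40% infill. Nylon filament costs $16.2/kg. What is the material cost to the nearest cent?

Interior volume: 13.2 − 6.71 → 6.49 cm³.
Deposited infill = 0.40 × 6.49 = 2.596 cm³.
Deposited volume = 6.71 + 2.596, so 9.306 cm³.
Mass: 9.306 × 1.12 → 10.42272 g.
Cost = 10.42272 g / 1000 × $16.2/kg = $0.17.

$0.17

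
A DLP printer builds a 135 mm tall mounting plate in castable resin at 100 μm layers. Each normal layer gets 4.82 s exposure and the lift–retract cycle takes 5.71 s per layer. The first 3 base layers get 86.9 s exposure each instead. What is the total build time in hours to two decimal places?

4.02 hours

Number of layers: 135 / 0.1 → 1350 (rounded up).
Bottom layers: 3 × (86.9 + 5.71) → 277.83 s.
Regular layers: 1347 × (4.82 + 5.71) → 14183.91 s.
Sum: 277.83 + 14183.91 = 14461.74 s → 4.02 hours.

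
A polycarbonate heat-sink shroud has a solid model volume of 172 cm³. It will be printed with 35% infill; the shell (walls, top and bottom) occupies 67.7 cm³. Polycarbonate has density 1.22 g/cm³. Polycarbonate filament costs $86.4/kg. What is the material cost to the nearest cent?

Interior volume: 172 − 67.7 → 104.3 cm³.
Infill volume: 0.35 × 104.3 → 36.505 cm³.
Total extruded: 67.7 + 36.505 → 104.205 cm³.
Mass = 104.205 × 1.22, so 127.1301 g.
At $86.4/kg: 127.1301/1000 × 86.4 = $10.98.

$10.98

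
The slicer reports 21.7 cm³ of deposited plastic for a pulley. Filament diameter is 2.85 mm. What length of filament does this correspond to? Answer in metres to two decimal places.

3.40 m

Filament cross-section = π × (2.85/2)² = 6.3794 mm².
Length = 21.7 cm³ / 6.3794 mm² = 21700 / 6.3794 = 3401.57 mm = 3.40 m.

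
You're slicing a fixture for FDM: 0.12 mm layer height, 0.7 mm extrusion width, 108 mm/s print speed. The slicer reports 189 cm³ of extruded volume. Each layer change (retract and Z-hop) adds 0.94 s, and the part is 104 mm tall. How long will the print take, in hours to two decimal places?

6.01 hours

Bead cross-section: 0.12 × 0.7 → 0.084 mm².
Path length: 189000 mm³ / 0.084 mm² → 2250000 mm.
Time extruding: 2250000 / 108 → 20833.3 s.
Number of layers: 104 / 0.12 → 867 (rounded up).
Layer-change overhead = 867 × 0.94, so 814.98 s.
Altogether 20833.3 + 814.98 = 21648.28 s, i.e. 6.01 hours.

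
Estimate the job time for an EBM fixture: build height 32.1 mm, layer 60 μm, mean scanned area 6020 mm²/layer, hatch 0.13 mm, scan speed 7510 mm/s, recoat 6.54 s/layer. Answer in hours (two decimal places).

Layer count = ceil(32.1 / 0.06) = 535.
Per-layer scan distance = 6020 / 0.13, so 46307.7 mm.
Per-layer scan time = 46307.7 / 7510, so 6.1661 s.
Per-layer time = 6.1661 + 6.54 = 12.7061 s.
Total: 535 × 12.7061 s = 6797.7635 s → 1.89 hours.

1.89 hours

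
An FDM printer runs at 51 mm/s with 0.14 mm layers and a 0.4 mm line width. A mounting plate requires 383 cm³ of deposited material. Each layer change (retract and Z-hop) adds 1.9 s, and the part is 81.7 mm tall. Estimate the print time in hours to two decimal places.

37.56 hours

Bead cross-section = 0.14 × 0.4 = 0.056 mm².
Toolpath length = 383 cm³ / 0.056 mm² = 383000 / 0.056 = 6839285.7 mm.
Extrusion time = 6839285.7 / 51, so 134103.6 s.
Layers = ⌈81.7/0.14⌉ = 584.
Z-hop total = 584 × 1.9, so 1109.6 s.
Total = 134103.6 + 1109.6 = 135213.2 s = 37.56 hours.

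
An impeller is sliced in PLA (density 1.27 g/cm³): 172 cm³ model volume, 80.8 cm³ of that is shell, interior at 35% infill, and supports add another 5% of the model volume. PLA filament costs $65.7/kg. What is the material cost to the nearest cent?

Volume inside the shell = 172 − 80.8, so 91.2 cm³.
Infill deposited = 0.35 × 91.2, so 31.92 cm³.
Support = 0.05 × 172 = 8.6 cm³.
Total extruded = 80.8 + 31.92 + 8.6 = 121.32 cm³.
Mass: 121.32 × 1.27 → 154.0764 g.
Cost = 154.0764 g / 1000 × $65.7/kg = $10.12.

$10.12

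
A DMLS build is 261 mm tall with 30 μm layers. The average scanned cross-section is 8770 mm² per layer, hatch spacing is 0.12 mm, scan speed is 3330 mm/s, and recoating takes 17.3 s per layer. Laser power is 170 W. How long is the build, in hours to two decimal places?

Number of layers: 261 / 0.03 → 8700 (rounded up).
Scan path per layer = 8770 / 0.12, so 73083.3 mm.
Laser time per layer: 73083.3 / 3330 → 21.9469 s.
Time per layer: 21.9469 + 17.3 → 39.2469 s.
8700 layers × 39.2469 s/layer = 341448.03 s, i.e. 94.85 hours.

94.85 hours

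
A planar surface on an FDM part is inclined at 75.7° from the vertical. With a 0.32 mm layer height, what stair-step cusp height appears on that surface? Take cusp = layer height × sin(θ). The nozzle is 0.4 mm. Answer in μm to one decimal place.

310.1 μm

Cusp = layer height × sin(75.7°) = 0.32 × 0.9690 = 0.31008 mm = 310.1 μm.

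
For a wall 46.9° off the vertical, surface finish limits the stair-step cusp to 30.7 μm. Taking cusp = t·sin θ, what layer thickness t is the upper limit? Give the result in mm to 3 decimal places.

0.042 mm

Layer height = cusp / sin(46.9°) = 0.0307 / 0.7302 = 0.042 mm.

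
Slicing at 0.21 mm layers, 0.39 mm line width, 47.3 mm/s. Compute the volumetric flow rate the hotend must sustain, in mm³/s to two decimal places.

3.87

A: 0.21 × 0.39 → 0.0819 mm².
Volumetric flow = 47.3 × 0.0819 = 3.87 mm³/s.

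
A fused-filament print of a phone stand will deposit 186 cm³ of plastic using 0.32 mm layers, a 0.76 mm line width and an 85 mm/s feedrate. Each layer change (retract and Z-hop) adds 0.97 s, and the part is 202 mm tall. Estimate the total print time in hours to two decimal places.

2.67 hours

Line area = 0.32 × 0.76 = 0.2432 mm².
Path length: 186000 mm³ / 0.2432 mm² → 764802.6 mm.
Print-move time = 764802.6 / 85 = 8997.7 s.
Layer count = ceil(202 / 0.32) = 632.
Non-print overhead: 632 × 0.97 → 613.04 s.
Altogether 8997.7 + 613.04 = 9610.74 s, i.e. 2.67 hours.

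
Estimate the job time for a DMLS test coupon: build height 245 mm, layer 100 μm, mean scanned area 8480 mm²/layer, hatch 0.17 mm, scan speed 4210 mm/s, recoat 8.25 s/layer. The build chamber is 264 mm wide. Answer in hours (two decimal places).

Layer count = ceil(245 / 0.1) = 2450.
Hatch length per layer = 8480 / 0.17, so 49882.4 mm.
Laser time per layer = 49882.4 / 4210, so 11.8486 s.
Per-layer time: 11.8486 + 8.25 → 20.0986 s.
Total: 2450 × 20.0986 s = 49241.57 s → 13.68 hours.

13.68 hours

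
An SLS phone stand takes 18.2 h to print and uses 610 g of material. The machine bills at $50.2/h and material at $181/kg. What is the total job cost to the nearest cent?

$1024.05

Machine-time cost = 50.2 × 18.2 = $913.64.
Material cost = 181 × 610/1000, so $110.41.
Job cost: 913.64 + 110.41 = $1024.05.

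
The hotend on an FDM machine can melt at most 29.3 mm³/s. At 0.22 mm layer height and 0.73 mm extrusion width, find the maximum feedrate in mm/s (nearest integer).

A: 0.22 × 0.73 → 0.1606 mm².
Max speed = 29.3 / 0.1606 = 182.44 ≈ 182 mm/s.

182 mm/s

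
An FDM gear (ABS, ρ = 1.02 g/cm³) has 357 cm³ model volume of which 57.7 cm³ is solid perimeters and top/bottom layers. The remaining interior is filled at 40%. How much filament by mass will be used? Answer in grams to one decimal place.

Interior volume = 357 − 57.7, so 299.3 cm³.
Infill volume: 0.40 × 299.3 → 119.72 cm³.
Total printed volume = 57.7 + 119.72, so 177.42 cm³.
Mass: 177.42 × 1.02 → 180.9684 g.

181.0 g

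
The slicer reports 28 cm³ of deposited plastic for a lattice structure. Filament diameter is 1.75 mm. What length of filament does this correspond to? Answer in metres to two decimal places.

A = π r² = π × 0.875² = 2.4053 mm².
L = 28000 mm³ / 2.4053 mm² = 11640.96 mm, i.e. 11.64 m.

11.64 m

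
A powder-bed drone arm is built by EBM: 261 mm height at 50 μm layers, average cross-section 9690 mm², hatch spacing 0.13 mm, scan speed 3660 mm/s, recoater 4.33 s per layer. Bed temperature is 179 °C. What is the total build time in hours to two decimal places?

35.81 hours

Layer count = ceil(261 / 0.05) = 5220.
Per-layer scan distance = 9690 / 0.13, so 74538.5 mm.
Scan time per layer = 74538.5 / 3660 = 20.3657 s.
Time per layer = 20.3657 + 4.33, so 24.6957 s.
5220 layers × 24.6957 s/layer = 128911.554 s, i.e. 35.81 hours.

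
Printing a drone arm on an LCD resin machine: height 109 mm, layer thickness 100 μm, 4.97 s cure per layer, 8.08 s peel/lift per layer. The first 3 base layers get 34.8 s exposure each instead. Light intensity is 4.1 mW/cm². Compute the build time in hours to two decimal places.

Layers = ⌈109/0.1⌉ = 1090.
Base layers = 3 × (34.8 + 8.08), so 128.64 s.
Normal layers = 1087 × (4.97 + 8.08), so 14185.35 s.
Total = 128.64 + 14185.35 = 14313.99 s = 3.98 hours.

3.98 hours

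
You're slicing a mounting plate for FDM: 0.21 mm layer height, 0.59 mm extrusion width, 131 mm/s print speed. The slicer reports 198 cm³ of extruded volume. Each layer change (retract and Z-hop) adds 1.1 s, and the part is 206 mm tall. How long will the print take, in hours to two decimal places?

3.69 hours

Extrusion cross-section = 0.21 × 0.59, so 0.1239 mm².
Total extruded path = 198000/0.1239 = 1598063 mm.
Time extruding = 1598063 / 131 = 12199 s.
Layers = ⌈206/0.21⌉ = 981.
Layer-change overhead = 981 × 1.1, so 1079.1 s.
Altogether 12199 + 1079.1 = 13278.1 s, i.e. 3.69 hours.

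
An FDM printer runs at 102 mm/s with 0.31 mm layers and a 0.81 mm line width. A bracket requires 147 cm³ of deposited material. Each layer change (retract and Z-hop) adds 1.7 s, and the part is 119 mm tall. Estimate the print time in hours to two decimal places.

Bead cross-section = 0.31 × 0.81 = 0.2511 mm².
Toolpath length = 147 cm³ / 0.2511 mm² = 147000 / 0.2511 = 585424.1 mm.
Extrusion time: 585424.1 / 102 → 5739.5 s.
Number of layers: 119 / 0.31 → 384 (rounded up).
Layer-change overhead = 384 × 1.7, so 652.8 s.
Total = 5739.5 + 652.8 = 6392.3 s = 1.78 hours.

1.78 hours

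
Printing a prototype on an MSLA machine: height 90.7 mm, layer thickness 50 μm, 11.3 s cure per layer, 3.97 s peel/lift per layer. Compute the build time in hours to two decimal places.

Number of layers: 90.7 / 0.05 → 1814 (rounded up).
Cycle time = 11.3 + 3.97, so 15.27 s.
Build time: 1814 × 15.27 s = 27699.78 s, i.e. 7.69 hours.

7.69 hours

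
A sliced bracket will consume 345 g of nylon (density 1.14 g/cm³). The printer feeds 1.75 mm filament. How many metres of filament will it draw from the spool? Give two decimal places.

Volume = 345 g / 1.14 g·cm⁻³ = 302.6316 cm³ = 302631.6 mm³.
Filament cross-section = π × (1.75/2)² = 2.4053 mm².
L = V/A = 302631.6/2.4053 = 125818.65 mm → 125.82 m.

125.82 m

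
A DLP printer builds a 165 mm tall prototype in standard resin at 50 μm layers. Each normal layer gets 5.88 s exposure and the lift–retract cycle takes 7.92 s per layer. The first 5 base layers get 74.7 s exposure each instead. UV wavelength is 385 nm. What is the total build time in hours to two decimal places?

Layers = ⌈165/0.05⌉ = 3300.
Bottom layers = 5 × (74.7 + 7.92), so 413.1 s.
Regular layers = 3295 × (5.88 + 7.92), so 45471 s.
Sum: 413.1 + 45471 = 45884.1 s → 12.75 hours.

12.75 hours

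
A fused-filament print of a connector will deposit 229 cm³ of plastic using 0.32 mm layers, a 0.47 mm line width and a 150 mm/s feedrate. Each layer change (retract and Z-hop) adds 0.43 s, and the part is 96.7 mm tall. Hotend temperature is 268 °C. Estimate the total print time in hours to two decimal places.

2.86 hours

Line area = 0.32 × 0.47, so 0.1504 mm².
Toolpath length = 229 cm³ / 0.1504 mm² = 229000 / 0.1504 = 1522606.4 mm.
Extrusion time: 1522606.4 / 150 → 10150.7 s.
Layer count = ceil(96.7 / 0.32) = 303.
Z-hop total: 303 × 0.43 → 130.29 s.
Total = 10150.7 + 130.29 = 10280.99 s = 2.86 hours.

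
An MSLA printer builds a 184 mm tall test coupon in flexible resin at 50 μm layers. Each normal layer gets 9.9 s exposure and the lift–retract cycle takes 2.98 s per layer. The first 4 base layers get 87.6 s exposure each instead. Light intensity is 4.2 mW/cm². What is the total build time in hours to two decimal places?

13.25 hours

Layer count = ceil(184 / 0.05) = 3680.
Bottom layers = 4 × (87.6 + 2.98), so 362.32 s.
Regular layers = 3676 × (9.9 + 2.98), so 47346.88 s.
Total = 362.32 + 47346.88 = 47709.2 s = 13.25 hours.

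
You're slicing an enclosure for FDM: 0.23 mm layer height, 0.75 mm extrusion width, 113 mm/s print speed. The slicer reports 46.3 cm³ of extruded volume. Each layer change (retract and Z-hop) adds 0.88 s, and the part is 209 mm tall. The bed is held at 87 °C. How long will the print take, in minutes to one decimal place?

Extrusion cross-section: 0.23 × 0.75 → 0.1725 mm².
Total extruded path = 46300/0.1725 = 268405.8 mm.
Extrusion time: 268405.8 / 113 → 2375.3 s.
Layers = ⌈209/0.23⌉ = 909.
Non-print overhead: 909 × 0.88 → 799.92 s.
Total = 2375.3 + 799.92 = 3175.22 s = 52.9 minutes.

52.9 minutes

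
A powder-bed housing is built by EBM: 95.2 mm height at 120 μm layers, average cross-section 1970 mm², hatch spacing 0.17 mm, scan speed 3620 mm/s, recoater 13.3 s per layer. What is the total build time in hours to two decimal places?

Layers = ⌈95.2/0.12⌉ = 794.
Hatch length per layer: 1970 / 0.17 → 11588.2 mm.
Per-layer scan time = 11588.2 / 3620, so 3.2012 s.
Time per layer: 3.2012 + 13.3 → 16.5012 s.
794 layers × 16.5012 s/layer = 13101.9528 s, i.e. 3.64 hours.

3.64 hours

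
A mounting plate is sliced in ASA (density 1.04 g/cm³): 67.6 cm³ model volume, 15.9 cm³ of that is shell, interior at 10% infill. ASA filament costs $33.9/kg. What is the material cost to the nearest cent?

$0.74

Interior volume: 67.6 − 15.9 → 51.7 cm³.
Infill volume = 0.10 × 51.7 = 5.17 cm³.
Deposited volume = 15.9 + 5.17, so 21.07 cm³.
Mass = 21.07 × 1.04, so 21.9128 g.
Cost = 21.9128 g / 1000 × $33.9/kg = $0.74.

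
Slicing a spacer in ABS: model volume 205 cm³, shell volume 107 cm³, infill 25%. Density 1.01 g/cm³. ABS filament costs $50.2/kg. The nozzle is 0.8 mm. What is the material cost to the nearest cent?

Interior volume = 205 − 107 = 98 cm³.
Infill volume = 0.25 × 98, so 24.5 cm³.
Total printed volume = 107 + 24.5, so 131.5 cm³.
Mass: 131.5 × 1.01 → 132.815 g.
Cost = 132.815 g / 1000 × $50.2/kg = $6.67.

$6.67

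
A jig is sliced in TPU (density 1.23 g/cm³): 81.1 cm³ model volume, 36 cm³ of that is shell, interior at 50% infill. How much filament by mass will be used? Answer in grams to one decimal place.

Infill region: 81.1 − 36 → 45.1 cm³.
Infill volume = 0.50 × 45.1 = 22.55 cm³.
Total extruded = 36 + 22.55 = 58.55 cm³.
Mass = 58.55 × 1.23, so 72.0165 g.

72.0 g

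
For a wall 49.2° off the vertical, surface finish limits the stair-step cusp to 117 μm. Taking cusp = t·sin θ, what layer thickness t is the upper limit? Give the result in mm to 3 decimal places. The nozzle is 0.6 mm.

0.155 mm

sin(49.2°) = 0.7570; t_max = 0.117/0.7570 = 0.155 mm.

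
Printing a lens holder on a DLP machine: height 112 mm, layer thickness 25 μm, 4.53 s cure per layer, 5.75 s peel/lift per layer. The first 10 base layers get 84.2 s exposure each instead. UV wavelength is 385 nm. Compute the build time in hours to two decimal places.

13.01 hours

Layer count = ceil(112 / 0.025) = 4480.
Bottom layers = 10 × (84.2 + 5.75) = 899.5 s.
Regular layers = 4470 × (4.53 + 5.75) = 45951.6 s.
Total = 899.5 + 45951.6 = 46851.1 s = 13.01 hours.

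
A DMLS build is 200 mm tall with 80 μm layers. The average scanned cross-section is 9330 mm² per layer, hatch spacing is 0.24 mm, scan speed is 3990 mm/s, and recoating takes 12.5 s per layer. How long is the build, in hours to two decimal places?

Number of layers: 200 / 0.08 → 2500 (rounded up).
Hatch length per layer = 9330 / 0.24 = 38875 mm.
Laser time per layer = 38875 / 3990 = 9.7431 s.
Layer cycle: 9.7431 + 12.5 → 22.2431 s.
Total: 2500 × 22.2431 s = 55607.75 s → 15.45 hours.

15.45 hours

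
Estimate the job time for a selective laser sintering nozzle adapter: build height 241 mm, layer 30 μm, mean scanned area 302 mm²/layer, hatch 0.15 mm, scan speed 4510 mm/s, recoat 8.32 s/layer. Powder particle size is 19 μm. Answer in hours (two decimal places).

Layers = ⌈241/0.03⌉ = 8034.
Per-layer scan distance = 302 / 0.15 = 2013.3 mm.
Per-layer scan time = 2013.3 / 4510, so 0.4464 s.
Per-layer time = 0.4464 + 8.32, so 8.7664 s.
Build time = 8034 × 8.7664 = 70429.2576 s = 19.56 hours.

19.56 hours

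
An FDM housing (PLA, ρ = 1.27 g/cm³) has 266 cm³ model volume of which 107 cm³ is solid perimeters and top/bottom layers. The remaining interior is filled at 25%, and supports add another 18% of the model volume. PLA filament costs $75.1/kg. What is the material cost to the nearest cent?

Volume inside the shell = 266 − 107 = 159 cm³.
Infill volume: 0.25 × 159 → 39.75 cm³.
Support = 0.18 × 266, so 47.88 cm³.
Total extruded = 107 + 39.75 + 47.88 = 194.63 cm³.
Mass: 194.63 × 1.27 → 247.1801 g.
Cost = 247.1801 g / 1000 × $75.1/kg = $18.56.

$18.56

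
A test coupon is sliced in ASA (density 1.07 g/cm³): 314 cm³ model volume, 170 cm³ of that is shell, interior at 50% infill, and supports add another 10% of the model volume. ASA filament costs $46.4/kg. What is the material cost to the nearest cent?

Infill region = 314 − 170, so 144 cm³.
Infill deposited = 0.50 × 144 = 72 cm³.
Support = 0.10 × 314 = 31.4 cm³.
Deposited volume: 170 + 72 + 31.4 → 273.4 cm³.
Mass = 273.4 × 1.07 = 292.538 g.
At $46.4/kg: 292.538/1000 × 46.4 = $13.57.

$13.57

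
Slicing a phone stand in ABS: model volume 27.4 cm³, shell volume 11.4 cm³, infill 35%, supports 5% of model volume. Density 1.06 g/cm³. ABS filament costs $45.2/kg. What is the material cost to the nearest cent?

Volume inside the shell = 27.4 − 11.4 = 16 cm³.
Deposited infill = 0.35 × 16, so 5.6 cm³.
Support = 0.05 × 27.4 = 1.37 cm³.
Total extruded = 11.4 + 5.6 + 1.37 = 18.37 cm³.
Mass = 18.37 × 1.06, so 19.4722 g.
At $45.2/kg: 19.4722/1000 × 45.2 = $0.88.

$0.88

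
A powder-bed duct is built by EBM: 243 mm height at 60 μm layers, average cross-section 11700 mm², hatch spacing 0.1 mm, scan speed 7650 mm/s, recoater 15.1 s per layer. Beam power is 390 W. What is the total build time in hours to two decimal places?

Layer count = ceil(243 / 0.06) = 4050.
Per-layer scan distance = 11700 / 0.1, so 117000 mm.
Beam time per layer: 117000 / 7650 → 15.2941 s.
Layer cycle = 15.2941 + 15.1, so 30.3941 s.
Total: 4050 × 30.3941 s = 123096.105 s → 34.19 hours.

34.19 hours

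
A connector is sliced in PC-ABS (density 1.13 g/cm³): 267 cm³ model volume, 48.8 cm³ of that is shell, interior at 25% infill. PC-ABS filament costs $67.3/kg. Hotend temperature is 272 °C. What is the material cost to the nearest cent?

Volume inside the shell: 267 − 48.8 → 218.2 cm³.
Infill deposited = 0.25 × 218.2 = 54.55 cm³.
Total printed volume = 48.8 + 54.55 = 103.35 cm³.
Mass = 103.35 × 1.13 = 116.7855 g.
At $67.3/kg: 116.7855/1000 × 67.3 = $7.86.

$7.86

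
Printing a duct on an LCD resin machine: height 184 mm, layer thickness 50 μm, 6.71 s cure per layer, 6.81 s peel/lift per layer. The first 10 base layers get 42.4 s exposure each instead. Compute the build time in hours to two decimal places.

13.92 hours

Layer count = ceil(184 / 0.05) = 3680.
Base layers: 10 × (42.4 + 6.81) → 492.1 s.
Regular layers = 3670 × (6.71 + 6.81), so 49618.4 s.
Total = 492.1 + 49618.4 = 50110.5 s = 13.92 hours.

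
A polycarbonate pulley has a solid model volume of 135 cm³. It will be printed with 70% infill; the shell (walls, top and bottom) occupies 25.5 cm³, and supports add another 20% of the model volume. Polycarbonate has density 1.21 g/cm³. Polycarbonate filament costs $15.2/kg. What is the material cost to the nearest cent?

$2.38

Volume inside the shell: 135 − 25.5 → 109.5 cm³.
Deposited infill = 0.70 × 109.5 = 76.65 cm³.
Support = 0.20 × 135 = 27 cm³.
Deposited volume = 25.5 + 76.65 + 27 = 129.15 cm³.
Mass = 129.15 × 1.21 = 156.2715 g.
Cost = 156.2715 g / 1000 × $15.2/kg = $2.38.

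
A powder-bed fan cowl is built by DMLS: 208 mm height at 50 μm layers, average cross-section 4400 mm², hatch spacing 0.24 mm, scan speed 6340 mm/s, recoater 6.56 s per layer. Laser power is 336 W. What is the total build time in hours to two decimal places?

Layer count = ceil(208 / 0.05) = 4160.
Hatch length per layer: 4400 / 0.24 → 18333.3 mm.
Laser time per layer: 18333.3 / 6340 → 2.8917 s.
Time per layer = 2.8917 + 6.56, so 9.4517 s.
Build time = 4160 × 9.4517 = 39319.072 s = 10.92 hours.

10.92 hours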